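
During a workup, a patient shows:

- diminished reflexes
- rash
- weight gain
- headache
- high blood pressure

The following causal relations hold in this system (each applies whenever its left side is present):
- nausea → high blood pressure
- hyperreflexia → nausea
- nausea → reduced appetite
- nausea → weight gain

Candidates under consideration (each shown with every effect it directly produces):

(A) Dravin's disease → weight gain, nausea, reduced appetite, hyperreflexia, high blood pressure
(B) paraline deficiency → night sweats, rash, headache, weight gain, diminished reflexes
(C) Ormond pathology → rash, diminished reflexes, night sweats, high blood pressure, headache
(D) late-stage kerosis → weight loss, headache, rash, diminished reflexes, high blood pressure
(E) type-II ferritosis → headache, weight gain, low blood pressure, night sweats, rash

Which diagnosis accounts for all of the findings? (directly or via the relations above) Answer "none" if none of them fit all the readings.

none

For each candidate, compare predicted effects to what was observed:
(A) Dravin's disease — fails on diminished reflexes, rash, headache (predicts hyperreflexia, not diminished reflexes)
(B) paraline deficiency — diminished reflexes ✓; rash ✓; weight gain ✓; headache ✓; high blood pressure ✗
(C) Ormond pathology — diminished reflexes ✓; rash ✓; weight gain ✗; headache ✓; high blood pressure ✓
(D) late-stage kerosis — fails on weight gain (predicts weight loss, not weight gain)
(E) type-II ferritosis — diminished reflexes ✗; rash ✓; weight gain ✓; headache ✓; high blood pressure ✗
None of the listed candidates fits everything.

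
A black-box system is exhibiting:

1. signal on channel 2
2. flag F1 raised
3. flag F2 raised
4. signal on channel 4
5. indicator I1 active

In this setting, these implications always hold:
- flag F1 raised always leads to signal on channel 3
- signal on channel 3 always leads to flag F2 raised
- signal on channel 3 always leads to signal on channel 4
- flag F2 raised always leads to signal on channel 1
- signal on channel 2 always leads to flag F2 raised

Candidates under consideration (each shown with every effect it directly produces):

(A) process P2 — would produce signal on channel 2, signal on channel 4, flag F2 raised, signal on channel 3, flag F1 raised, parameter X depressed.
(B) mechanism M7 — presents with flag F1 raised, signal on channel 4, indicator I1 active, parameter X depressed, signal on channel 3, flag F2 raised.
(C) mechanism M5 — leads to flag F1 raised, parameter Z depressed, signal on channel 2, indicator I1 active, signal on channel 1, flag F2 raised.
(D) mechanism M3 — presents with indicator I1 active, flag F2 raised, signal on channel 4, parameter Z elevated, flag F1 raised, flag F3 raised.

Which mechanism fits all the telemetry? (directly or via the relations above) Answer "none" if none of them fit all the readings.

C

Testing each hypothesis:
(A) process P2 — does not account for indicator I1 active
(B) mechanism M7 — signal on channel 2 -; flag F1 raised +; flag F2 raised +; signal on channel 4 +; indicator I1 active +
(C) mechanism M5 — signal on channel 2 +; flag F1 raised +; flag F2 raised +; signal on channel 4 + (via flag F1 raised → signal on channel 3 → signal on channel 4); indicator I1 active +
(D) mechanism M3 — signal on channel 2 -; flag F1 raised +; flag F2 raised +; signal on channel 4 +; indicator I1 active +
(C) alone accounts for all the evidence.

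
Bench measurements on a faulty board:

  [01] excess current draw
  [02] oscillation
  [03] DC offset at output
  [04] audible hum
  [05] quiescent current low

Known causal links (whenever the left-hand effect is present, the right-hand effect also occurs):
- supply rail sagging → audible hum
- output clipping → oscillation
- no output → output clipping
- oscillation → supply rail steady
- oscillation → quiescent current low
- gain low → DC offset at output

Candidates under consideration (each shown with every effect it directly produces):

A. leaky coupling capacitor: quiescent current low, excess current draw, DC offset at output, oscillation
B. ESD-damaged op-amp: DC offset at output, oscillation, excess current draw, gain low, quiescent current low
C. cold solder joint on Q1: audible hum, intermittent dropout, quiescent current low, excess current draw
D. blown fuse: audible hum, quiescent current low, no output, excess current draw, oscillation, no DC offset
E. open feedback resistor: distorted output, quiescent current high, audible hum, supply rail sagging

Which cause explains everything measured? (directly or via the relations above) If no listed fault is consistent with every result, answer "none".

none

Checking each candidate against the observations:
(A) leaky coupling capacitor — does not account for audible hum
(B) ESD-damaged op-amp — excess current draw match; oscillation match; DC offset at output match; audible hum miss; quiescent current low match
(C) cold solder joint on Q1 — excess current draw match; oscillation miss; DC offset at output miss; audible hum match; quiescent current low match
(D) blown fuse — excess current draw match; oscillation match; DC offset at output miss; audible hum match; quiescent current low match
(E) open feedback resistor — excess current draw miss; oscillation miss; DC offset at output miss; audible hum match; quiescent current low miss
No candidate is consistent with all observations.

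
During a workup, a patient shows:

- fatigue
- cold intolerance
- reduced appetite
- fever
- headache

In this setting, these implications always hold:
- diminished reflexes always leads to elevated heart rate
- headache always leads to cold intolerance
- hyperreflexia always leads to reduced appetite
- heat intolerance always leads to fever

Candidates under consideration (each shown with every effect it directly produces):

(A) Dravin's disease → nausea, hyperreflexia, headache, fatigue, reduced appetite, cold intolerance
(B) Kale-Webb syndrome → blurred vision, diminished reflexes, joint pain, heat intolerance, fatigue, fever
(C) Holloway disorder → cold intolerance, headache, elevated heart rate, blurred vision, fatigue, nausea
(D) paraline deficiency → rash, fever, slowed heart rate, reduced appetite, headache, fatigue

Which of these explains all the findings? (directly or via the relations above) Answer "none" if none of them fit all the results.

Checking each candidate against the observations:
(A) Dravin's disease — fatigue yes; cold intolerance yes; reduced appetite yes; fever NO; headache yes
(B) Kale-Webb syndrome — fatigue yes; cold intolerance NO; reduced appetite NO; fever yes; headache NO
(C) Holloway disorder — fatigue yes; cold intolerance yes; reduced appetite NO; fever NO; headache yes
(D) paraline deficiency — fatigue yes; cold intolerance yes (via headache → cold intolerance); reduced appetite yes; fever yes; headache yes
(D) alone accounts for all the evidence.

D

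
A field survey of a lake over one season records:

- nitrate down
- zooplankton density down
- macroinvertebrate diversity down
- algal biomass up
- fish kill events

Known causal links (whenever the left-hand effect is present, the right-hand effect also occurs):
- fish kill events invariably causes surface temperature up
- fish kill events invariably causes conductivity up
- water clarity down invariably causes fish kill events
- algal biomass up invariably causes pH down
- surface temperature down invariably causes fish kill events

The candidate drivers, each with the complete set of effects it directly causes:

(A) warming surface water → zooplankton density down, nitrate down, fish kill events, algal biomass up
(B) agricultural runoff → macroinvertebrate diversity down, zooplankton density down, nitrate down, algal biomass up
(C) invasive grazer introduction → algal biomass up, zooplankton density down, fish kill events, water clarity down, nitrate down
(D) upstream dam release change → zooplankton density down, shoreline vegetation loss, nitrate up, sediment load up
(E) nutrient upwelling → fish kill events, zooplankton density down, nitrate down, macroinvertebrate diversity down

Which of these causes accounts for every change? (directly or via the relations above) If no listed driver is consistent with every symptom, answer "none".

Per-candidate check:
(A) warming surface water — nitrate down yes; zooplankton density down yes; macroinvertebrate diversity down NO; algal biomass up yes; fish kill events yes
(B) agricultural runoff — does not account for fish kill events
(C) invasive grazer introduction — nitrate down yes; zooplankton density down yes; macroinvertebrate diversity down NO; algal biomass up yes; fish kill events yes
(D) upstream dam release change — fails on nitrate down, macroinvertebrate diversity down, algal biomass up, fish kill events (predicts nitrate up, not nitrate down)
(E) nutrient upwelling — nitrate down yes; zooplankton density down yes; macroinvertebrate diversity down yes; algal biomass up NO; fish kill events yes
None of the listed candidates fits everything.

none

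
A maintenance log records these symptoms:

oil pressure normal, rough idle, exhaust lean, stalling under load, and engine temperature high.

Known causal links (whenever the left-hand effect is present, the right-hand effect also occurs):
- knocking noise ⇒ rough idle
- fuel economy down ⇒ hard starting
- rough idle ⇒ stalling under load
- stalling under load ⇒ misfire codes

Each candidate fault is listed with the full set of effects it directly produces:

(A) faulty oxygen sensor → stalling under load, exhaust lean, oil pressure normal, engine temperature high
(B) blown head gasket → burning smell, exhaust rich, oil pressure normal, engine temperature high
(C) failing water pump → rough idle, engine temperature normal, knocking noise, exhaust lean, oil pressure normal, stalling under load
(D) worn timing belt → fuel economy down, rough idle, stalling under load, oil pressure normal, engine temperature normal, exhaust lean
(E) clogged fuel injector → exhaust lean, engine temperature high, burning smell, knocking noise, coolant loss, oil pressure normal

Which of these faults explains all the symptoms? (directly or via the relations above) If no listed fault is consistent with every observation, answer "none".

E

Testing each hypothesis:
(A) faulty oxygen sensor — does not account for rough idle
(B) blown head gasket — fails on rough idle, exhaust lean, stalling under load (predicts exhaust rich, not exhaust lean)
(C) failing water pump — oil pressure normal ✓; rough idle ✓; exhaust lean ✓; stalling under load ✓; engine temperature high ✗
(D) worn timing belt — fails on engine temperature high (predicts engine temperature normal, not engine temperature high)
(E) clogged fuel injector — accounts for every observation (rough idle by knocking noise → rough idle)
Only (E) is consistent with every observation.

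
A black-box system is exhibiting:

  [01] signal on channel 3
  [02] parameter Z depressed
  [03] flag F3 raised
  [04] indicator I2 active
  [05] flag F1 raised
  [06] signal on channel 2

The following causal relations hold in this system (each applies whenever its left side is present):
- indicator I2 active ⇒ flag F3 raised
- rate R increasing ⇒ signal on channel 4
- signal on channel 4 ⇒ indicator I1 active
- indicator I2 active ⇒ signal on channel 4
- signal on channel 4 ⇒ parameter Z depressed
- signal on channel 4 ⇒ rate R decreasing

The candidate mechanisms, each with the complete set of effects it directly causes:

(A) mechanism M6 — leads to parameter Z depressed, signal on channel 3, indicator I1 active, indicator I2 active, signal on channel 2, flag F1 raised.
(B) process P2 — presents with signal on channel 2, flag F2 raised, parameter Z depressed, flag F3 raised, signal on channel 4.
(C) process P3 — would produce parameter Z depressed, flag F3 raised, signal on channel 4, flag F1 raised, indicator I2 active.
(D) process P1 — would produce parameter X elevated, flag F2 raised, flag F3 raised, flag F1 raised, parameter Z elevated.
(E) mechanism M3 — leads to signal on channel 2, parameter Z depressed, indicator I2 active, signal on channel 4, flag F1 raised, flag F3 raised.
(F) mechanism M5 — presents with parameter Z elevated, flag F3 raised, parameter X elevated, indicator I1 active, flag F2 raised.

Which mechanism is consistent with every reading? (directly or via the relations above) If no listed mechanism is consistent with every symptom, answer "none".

A

Checking each candidate against the observations:
(A) mechanism M6 — signal on channel 3 +; parameter Z depressed +; flag F3 raised + (via indicator I2 active → flag F3 raised); indicator I2 active +; flag F1 raised +; signal on channel 2 +
(B) process P2 — does not account for signal on channel 3, indicator I2 active, flag F1 raised
(C) process P3 — does not account for signal on channel 3, signal on channel 2
(D) process P1 — fails on signal on channel 3, parameter Z depressed, indicator I2 active, signal on channel 2 (predicts parameter Z elevated, not parameter Z depressed)
(E) mechanism M3 — does not account for signal on channel 3
(F) mechanism M5 — fails on signal on channel 3, parameter Z depressed, indicator I2 active, flag F1 raised, signal on channel 2 (predicts parameter Z elevated, not parameter Z depressed)
(A) is the only candidate with no mismatches.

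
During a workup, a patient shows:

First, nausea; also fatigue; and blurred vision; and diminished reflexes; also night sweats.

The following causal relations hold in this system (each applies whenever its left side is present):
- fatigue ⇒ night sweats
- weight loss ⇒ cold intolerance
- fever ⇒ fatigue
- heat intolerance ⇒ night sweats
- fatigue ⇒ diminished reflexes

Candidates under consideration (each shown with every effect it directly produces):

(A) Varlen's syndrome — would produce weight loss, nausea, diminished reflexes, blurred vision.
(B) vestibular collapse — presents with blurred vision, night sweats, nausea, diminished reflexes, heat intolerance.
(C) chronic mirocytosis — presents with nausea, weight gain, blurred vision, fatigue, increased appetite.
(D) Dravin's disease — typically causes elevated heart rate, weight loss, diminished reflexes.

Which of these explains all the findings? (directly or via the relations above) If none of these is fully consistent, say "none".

C

Checking each candidate against the observations:
(A) Varlen's syndrome — nausea +; fatigue -; blurred vision +; diminished reflexes +; night sweats -
(B) vestibular collapse — does not account for fatigue
(C) chronic mirocytosis — accounts for every observation (diminished reflexes via fatigue → diminished reflexes)
(D) Dravin's disease — nausea -; fatigue -; blurred vision -; diminished reflexes +; night sweats -
Only (C) is consistent with every observation.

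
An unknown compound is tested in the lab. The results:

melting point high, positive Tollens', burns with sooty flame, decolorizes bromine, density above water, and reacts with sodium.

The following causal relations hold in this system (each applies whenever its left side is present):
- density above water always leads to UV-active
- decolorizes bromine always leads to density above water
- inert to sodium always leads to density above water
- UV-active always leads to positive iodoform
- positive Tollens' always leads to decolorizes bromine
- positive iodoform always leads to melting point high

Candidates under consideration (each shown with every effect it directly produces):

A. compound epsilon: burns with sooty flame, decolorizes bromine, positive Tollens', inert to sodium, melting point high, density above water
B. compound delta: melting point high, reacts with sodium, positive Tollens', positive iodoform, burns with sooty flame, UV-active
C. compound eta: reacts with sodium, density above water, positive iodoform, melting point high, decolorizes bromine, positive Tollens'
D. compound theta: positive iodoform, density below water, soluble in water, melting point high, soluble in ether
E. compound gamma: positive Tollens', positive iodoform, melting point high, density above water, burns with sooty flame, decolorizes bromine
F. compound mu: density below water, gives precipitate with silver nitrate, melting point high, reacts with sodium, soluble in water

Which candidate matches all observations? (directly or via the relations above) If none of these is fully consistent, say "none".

Per-candidate check:
(A) compound epsilon — melting point high yes; positive Tollens' yes; burns with sooty flame yes; decolorizes bromine yes; density above water yes; reacts with sodium NO
(B) compound delta — accounts for every observation (decolorizes bromine via positive Tollens' → decolorizes bromine)
(C) compound eta — melting point high yes; positive Tollens' yes; burns with sooty flame NO; decolorizes bromine yes; density above water yes; reacts with sodium yes
(D) compound theta — fails on positive Tollens', burns with sooty flame, decolorizes bromine, density above water, reacts with sodium (predicts density below water, not density above water)
(E) compound gamma — does not account for reacts with sodium
(F) compound mu — melting point high yes; positive Tollens' NO; burns with sooty flame NO; decolorizes bromine NO; density above water NO; reacts with sodium yes
Only (B) is consistent with every observation.

B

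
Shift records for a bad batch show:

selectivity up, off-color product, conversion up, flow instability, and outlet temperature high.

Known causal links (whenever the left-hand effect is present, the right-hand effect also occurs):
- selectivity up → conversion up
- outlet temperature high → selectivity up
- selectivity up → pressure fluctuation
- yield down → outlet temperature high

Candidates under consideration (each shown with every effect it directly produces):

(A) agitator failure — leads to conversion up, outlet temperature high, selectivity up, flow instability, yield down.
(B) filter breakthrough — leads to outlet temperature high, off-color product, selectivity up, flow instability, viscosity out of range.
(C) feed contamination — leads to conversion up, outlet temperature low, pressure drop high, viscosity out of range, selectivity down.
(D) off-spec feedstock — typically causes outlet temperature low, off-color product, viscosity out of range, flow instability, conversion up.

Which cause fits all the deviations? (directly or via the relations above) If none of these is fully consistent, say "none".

B

Checking each candidate against the observations:
(A) agitator failure — selectivity up yes; off-color product NO; conversion up yes; flow instability yes; outlet temperature high yes
(B) filter breakthrough — accounts for every observation (conversion up via selectivity up → conversion up)
(C) feed contamination — selectivity up NO; off-color product NO; conversion up yes; flow instability NO; outlet temperature high NO
(D) off-spec feedstock — selectivity up NO; off-color product yes; conversion up yes; flow instability yes; outlet temperature high NO
(B) alone accounts for all the evidence.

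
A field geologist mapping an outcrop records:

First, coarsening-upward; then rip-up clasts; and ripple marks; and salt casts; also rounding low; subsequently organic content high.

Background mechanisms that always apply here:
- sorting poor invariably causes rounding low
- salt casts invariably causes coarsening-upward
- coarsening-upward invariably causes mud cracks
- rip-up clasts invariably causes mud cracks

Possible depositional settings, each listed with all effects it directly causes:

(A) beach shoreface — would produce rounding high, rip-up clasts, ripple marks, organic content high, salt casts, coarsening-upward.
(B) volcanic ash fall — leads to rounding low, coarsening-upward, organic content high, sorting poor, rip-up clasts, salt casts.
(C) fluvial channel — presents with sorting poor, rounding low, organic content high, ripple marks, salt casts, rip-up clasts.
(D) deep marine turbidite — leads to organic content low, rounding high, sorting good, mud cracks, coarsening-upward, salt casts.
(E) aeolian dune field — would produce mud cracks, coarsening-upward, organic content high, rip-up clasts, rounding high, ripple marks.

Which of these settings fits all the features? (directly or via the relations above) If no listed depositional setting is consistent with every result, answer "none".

C

Checking each candidate against the observations:
(A) beach shoreface — coarsening-upward match; rip-up clasts match; ripple marks match; salt casts match; rounding low miss; organic content high match
(B) volcanic ash fall — does not account for ripple marks
(C) fluvial channel — accounts for every observation (coarsening-upward through salt casts → coarsening-upward)
(D) deep marine turbidite — fails on rip-up clasts, ripple marks, rounding low, organic content high (predicts rounding high, not rounding low; predicts organic content low, not organic content high)
(E) aeolian dune field — coarsening-upward match; rip-up clasts match; ripple marks match; salt casts miss; rounding low miss; organic content high match
(C) is the only candidate with no mismatches.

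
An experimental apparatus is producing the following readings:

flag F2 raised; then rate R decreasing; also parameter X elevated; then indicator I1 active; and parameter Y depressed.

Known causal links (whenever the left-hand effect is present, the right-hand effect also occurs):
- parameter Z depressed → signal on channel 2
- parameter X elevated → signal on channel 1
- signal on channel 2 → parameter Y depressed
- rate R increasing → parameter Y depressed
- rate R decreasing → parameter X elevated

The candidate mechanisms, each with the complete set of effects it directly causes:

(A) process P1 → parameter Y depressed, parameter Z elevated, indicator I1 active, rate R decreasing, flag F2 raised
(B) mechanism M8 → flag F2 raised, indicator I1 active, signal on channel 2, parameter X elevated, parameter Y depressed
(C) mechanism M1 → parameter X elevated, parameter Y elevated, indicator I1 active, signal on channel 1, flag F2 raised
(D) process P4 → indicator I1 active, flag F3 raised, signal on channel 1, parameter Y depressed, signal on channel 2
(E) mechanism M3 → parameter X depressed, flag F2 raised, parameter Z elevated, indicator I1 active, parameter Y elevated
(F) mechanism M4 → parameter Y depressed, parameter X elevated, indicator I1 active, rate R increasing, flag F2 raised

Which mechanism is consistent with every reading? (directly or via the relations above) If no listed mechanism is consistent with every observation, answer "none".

A

Checking each candidate against the observations:
(A) process P1 — accounts for every observation (parameter X elevated via rate R decreasing → parameter X elevated)
(B) mechanism M8 — does not account for rate R decreasing
(C) mechanism M1 — flag F2 raised yes; rate R decreasing NO; parameter X elevated yes; indicator I1 active yes; parameter Y depressed NO
(D) process P4 — does not account for flag F2 raised, rate R decreasing, parameter X elevated
(E) mechanism M3 — flag F2 raised yes; rate R decreasing NO; parameter X elevated NO; indicator I1 active yes; parameter Y depressed NO
(F) mechanism M4 — flag F2 raised yes; rate R decreasing NO; parameter X elevated yes; indicator I1 active yes; parameter Y depressed yes
Only (A) is consistent with every observation.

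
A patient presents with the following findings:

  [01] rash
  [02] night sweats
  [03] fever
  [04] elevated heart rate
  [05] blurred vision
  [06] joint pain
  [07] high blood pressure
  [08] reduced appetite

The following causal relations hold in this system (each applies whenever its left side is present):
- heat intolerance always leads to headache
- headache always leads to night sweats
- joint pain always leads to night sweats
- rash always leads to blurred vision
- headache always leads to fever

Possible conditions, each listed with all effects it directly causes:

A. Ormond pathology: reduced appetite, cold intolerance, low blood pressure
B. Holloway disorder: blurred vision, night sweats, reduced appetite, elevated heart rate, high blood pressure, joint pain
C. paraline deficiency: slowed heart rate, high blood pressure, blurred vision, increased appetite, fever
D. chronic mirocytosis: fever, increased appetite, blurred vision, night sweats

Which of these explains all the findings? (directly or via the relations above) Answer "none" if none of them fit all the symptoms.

For each candidate, compare predicted effects to what was observed:
(A) Ormond pathology — fails on rash, night sweats, fever, elevated heart rate, blurred vision, joint pain, high blood pressure (predicts low blood pressure, not high blood pressure)
(B) Holloway disorder — does not account for rash, fever
(C) paraline deficiency — rash miss; night sweats miss; fever match; elevated heart rate miss; blurred vision match; joint pain miss; high blood pressure match; reduced appetite miss
(D) chronic mirocytosis — rash miss; night sweats match; fever match; elevated heart rate miss; blurred vision match; joint pain miss; high blood pressure miss; reduced appetite miss
None of the listed candidates fits everything.

none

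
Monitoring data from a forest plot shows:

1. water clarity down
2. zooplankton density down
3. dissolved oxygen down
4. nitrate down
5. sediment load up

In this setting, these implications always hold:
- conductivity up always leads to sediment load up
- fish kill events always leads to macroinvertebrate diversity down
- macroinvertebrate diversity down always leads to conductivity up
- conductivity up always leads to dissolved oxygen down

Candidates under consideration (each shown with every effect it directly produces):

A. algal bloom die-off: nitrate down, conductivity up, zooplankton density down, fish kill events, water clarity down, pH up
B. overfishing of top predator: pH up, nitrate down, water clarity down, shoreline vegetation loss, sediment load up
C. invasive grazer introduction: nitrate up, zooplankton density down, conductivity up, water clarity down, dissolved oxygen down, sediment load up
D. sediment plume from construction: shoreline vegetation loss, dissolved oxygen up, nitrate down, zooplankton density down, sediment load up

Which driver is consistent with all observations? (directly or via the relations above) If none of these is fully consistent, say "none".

Checking each candidate against the observations:
(A) algal bloom die-off — accounts for every observation (dissolved oxygen down via conductivity up → dissolved oxygen down)
(B) overfishing of top predator — water clarity down ✓; zooplankton density down ✗; dissolved oxygen down ✗; nitrate down ✓; sediment load up ✓
(C) invasive grazer introduction — water clarity down ✓; zooplankton density down ✓; dissolved oxygen down ✓; nitrate down ✗; sediment load up ✓
(D) sediment plume from construction — water clarity down ✗; zooplankton density down ✓; dissolved oxygen down ✗; nitrate down ✓; sediment load up ✓
(A) is the only candidate with no mismatches.

A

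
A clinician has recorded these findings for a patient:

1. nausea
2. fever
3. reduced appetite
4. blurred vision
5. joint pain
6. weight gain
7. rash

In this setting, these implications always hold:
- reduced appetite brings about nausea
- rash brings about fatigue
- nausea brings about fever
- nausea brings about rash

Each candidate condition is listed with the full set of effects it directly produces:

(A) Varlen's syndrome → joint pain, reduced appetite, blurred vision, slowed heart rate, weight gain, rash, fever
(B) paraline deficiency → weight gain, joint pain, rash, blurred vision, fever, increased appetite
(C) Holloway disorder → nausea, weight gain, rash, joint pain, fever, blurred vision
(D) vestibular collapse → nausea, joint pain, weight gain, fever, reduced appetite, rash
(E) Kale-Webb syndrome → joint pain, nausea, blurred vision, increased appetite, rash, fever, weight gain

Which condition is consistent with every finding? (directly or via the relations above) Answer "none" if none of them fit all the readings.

A

For each candidate, compare predicted effects to what was observed:
(A) Varlen's syndrome — nausea match (through reduced appetite → nausea); fever match; reduced appetite match; blurred vision match; joint pain match; weight gain match; rash match
(B) paraline deficiency — nausea miss; fever match; reduced appetite miss; blurred vision match; joint pain match; weight gain match; rash match
(C) Holloway disorder — nausea match; fever match; reduced appetite miss; blurred vision match; joint pain match; weight gain match; rash match
(D) vestibular collapse — does not account for blurred vision
(E) Kale-Webb syndrome — fails on reduced appetite (predicts increased appetite, not reduced appetite)
(A) is the only candidate with no mismatches.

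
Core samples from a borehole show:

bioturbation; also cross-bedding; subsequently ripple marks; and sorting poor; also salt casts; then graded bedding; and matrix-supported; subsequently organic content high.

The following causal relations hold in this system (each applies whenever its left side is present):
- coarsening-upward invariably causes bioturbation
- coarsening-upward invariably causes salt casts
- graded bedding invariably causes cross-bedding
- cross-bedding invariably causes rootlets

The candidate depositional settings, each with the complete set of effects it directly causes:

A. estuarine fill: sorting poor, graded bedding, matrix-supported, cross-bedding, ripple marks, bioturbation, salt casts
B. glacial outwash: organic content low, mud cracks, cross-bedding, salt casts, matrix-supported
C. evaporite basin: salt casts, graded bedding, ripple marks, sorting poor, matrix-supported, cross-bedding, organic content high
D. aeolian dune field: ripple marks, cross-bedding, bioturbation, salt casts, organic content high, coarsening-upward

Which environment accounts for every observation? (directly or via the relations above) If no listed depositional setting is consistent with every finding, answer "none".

For each candidate, compare predicted effects to what was observed:
(A) estuarine fill — does not account for organic content high
(B) glacial outwash — bioturbation miss; cross-bedding match; ripple marks miss; sorting poor miss; salt casts match; graded bedding miss; matrix-supported match; organic content high miss
(C) evaporite basin — does not account for bioturbation
(D) aeolian dune field — bioturbation match; cross-bedding match; ripple marks match; sorting poor miss; salt casts match; graded bedding miss; matrix-supported miss; organic content high match
No candidate is consistent with all observations.

none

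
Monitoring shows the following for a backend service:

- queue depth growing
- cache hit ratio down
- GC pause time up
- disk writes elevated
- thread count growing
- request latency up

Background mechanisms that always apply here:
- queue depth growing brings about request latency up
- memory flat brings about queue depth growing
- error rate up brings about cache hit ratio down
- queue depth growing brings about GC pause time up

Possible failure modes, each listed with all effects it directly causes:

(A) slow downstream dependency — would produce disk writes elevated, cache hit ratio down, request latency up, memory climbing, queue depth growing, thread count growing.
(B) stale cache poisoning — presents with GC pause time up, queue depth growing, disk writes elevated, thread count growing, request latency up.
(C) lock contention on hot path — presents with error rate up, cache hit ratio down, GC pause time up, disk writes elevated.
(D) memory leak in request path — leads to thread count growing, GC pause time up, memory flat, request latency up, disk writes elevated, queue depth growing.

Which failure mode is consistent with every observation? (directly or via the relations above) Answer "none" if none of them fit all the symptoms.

Checking each candidate against the observations:
(A) slow downstream dependency — accounts for every observation (GC pause time up by queue depth growing → GC pause time up)
(B) stale cache poisoning — queue depth growing +; cache hit ratio down -; GC pause time up +; disk writes elevated +; thread count growing +; request latency up +
(C) lock contention on hot path — queue depth growing -; cache hit ratio down +; GC pause time up +; disk writes elevated +; thread count growing -; request latency up -
(D) memory leak in request path — queue depth growing +; cache hit ratio down -; GC pause time up +; disk writes elevated +; thread count growing +; request latency up +
(A) is the only candidate with no mismatches.

A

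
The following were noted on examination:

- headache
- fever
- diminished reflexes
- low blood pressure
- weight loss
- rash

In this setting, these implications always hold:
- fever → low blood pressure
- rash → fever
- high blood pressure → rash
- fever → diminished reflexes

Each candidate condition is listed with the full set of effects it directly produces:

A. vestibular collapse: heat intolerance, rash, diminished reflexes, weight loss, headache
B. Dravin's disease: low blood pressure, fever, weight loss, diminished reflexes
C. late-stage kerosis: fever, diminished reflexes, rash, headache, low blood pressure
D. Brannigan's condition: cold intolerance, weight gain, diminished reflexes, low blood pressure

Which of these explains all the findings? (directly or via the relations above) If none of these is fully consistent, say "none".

A

Testing each hypothesis:
(A) vestibular collapse — accounts for every observation (fever through rash → fever)
(B) Dravin's disease — does not account for headache, rash
(C) late-stage kerosis — does not account for weight loss
(D) Brannigan's condition — headache ✗; fever ✗; diminished reflexes ✓; low blood pressure ✓; weight loss ✗; rash ✗
(A) alone accounts for all the evidence.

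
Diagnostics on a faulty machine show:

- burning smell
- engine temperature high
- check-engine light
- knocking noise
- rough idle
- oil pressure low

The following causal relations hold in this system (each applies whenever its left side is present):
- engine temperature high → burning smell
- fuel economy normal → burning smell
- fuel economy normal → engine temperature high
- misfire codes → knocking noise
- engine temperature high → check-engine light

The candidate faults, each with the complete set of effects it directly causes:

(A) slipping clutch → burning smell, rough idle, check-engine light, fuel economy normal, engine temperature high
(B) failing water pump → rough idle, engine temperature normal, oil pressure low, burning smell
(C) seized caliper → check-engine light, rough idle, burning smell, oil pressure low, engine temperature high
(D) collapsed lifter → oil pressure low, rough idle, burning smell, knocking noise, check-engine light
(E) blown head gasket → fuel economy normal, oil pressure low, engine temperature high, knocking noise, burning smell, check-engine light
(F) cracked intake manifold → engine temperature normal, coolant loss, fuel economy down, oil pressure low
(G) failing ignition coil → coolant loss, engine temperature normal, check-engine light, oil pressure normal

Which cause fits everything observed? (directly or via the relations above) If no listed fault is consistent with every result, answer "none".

none

Checking each candidate against the observations:
(A) slipping clutch — burning smell yes; engine temperature high yes; check-engine light yes; knocking noise NO; rough idle yes; oil pressure low NO
(B) failing water pump — fails on engine temperature high, check-engine light, knocking noise (predicts engine temperature normal, not engine temperature high)
(C) seized caliper — does not account for knocking noise
(D) collapsed lifter — does not account for engine temperature high
(E) blown head gasket — burning smell yes; engine temperature high yes; check-engine light yes; knocking noise yes; rough idle NO; oil pressure low yes
(F) cracked intake manifold — fails on burning smell, engine temperature high, check-engine light, knocking noise, rough idle (predicts engine temperature normal, not engine temperature high)
(G) failing ignition coil — fails on burning smell, engine temperature high, knocking noise, rough idle, oil pressure low (predicts engine temperature normal, not engine temperature high; predicts oil pressure normal, not oil pressure low)
None of the listed candidates fits everything.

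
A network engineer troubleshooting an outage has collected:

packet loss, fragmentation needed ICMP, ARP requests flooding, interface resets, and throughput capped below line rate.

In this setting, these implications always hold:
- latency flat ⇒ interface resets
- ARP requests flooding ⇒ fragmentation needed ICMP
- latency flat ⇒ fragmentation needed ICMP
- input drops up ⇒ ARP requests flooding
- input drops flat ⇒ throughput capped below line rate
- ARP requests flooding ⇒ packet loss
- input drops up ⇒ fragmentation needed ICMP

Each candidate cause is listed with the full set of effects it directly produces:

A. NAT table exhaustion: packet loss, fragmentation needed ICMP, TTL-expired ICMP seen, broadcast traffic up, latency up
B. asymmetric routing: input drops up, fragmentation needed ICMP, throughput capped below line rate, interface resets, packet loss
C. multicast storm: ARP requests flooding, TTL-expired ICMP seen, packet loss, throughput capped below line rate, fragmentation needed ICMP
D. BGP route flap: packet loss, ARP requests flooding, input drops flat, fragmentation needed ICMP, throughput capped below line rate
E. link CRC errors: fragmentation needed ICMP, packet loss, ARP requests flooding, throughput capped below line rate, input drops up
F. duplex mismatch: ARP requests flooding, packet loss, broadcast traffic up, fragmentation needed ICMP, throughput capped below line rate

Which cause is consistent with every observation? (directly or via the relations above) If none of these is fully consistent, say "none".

For each candidate, compare predicted effects to what was observed:
(A) NAT table exhaustion — packet loss ✓; fragmentation needed ICMP ✓; ARP requests flooding ✗; interface resets ✗; throughput capped below line rate ✗
(B) asymmetric routing — accounts for every observation (ARP requests flooding by input drops up → ARP requests flooding)
(C) multicast storm — does not account for interface resets
(D) BGP route flap — packet loss ✓; fragmentation needed ICMP ✓; ARP requests flooding ✓; interface resets ✗; throughput capped below line rate ✓
(E) link CRC errors — does not account for interface resets
(F) duplex mismatch — does not account for interface resets
(B) is the only candidate with no mismatches.

B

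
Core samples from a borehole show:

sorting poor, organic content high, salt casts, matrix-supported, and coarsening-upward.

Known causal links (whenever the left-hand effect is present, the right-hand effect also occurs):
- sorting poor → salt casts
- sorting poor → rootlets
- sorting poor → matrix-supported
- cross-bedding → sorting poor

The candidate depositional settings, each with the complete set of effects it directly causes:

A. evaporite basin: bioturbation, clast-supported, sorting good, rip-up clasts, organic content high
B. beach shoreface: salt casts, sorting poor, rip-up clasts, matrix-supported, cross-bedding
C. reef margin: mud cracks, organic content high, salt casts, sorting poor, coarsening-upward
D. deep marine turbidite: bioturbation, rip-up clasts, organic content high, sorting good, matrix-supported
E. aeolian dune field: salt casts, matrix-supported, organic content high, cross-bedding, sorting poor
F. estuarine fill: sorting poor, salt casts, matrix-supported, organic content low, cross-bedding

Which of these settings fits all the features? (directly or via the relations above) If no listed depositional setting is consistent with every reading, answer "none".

C

Checking each candidate against the observations:
(A) evaporite basin — sorting poor ✗; organic content high ✓; salt casts ✗; matrix-supported ✗; coarsening-upward ✗
(B) beach shoreface — does not account for organic content high, coarsening-upward
(C) reef margin — sorting poor ✓; organic content high ✓; salt casts ✓; matrix-supported ✓ (by sorting poor → matrix-supported); coarsening-upward ✓
(D) deep marine turbidite — sorting poor ✗; organic content high ✓; salt casts ✗; matrix-supported ✓; coarsening-upward ✗
(E) aeolian dune field — sorting poor ✓; organic content high ✓; salt casts ✓; matrix-supported ✓; coarsening-upward ✗
(F) estuarine fill — fails on organic content high, coarsening-upward (predicts organic content low, not organic content high)
(C) is the only candidate with no mismatches.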